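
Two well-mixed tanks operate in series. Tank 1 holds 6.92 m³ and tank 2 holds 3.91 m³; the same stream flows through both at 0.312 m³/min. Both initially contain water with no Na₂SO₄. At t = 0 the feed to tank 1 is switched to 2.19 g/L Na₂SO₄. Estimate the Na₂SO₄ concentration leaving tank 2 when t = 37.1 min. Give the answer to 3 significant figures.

Each tank obeys Vᵢ dCᵢ/dt = Q(Cᵢ₋₁ − Cᵢ), so τᵢ = Vᵢ/Q.
τ₁ = 6.92/0.312 = 22.179 min; τ₂ = 3.91/0.312 = 12.532 min.
Tank 1: C₁ = C_in(1 − e^(−t/τ₁)). Tank 2 (τ₁ ≠ τ₂): C₂ = C_in[1 − (τ₁ e^(−t/τ₁) − τ₂ e^(−t/τ₂))/(τ₁ − τ₂)].
At t = 37.1: e^(−t/τ₁) = 0.18774, e^(−t/τ₂) = 0.051798.
C₂ = 2.19·[1 − (22.179·0.18774 − 12.532·0.051798)/(9.6474)] = 2.19·0.63568 = 1.3921 g/L.

1.39 g/L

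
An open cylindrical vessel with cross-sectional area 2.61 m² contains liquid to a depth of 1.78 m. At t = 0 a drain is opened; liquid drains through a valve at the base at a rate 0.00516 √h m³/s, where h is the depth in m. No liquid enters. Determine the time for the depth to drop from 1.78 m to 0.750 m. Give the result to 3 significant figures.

474 s

With no inflow, A dh/dt = −0.00516 √h.
∫ h^(−1/2) dh = −(0.00516/A) ∫ dt, giving 2√h = 2√h₀ − (0.00516/A) t.
t = 2A(√h₀ − √h)/0.00516 = 2·2.61·(√1.78 − √0.750)/0.00516
  = 5.2200 × (1.3342 − 0.86603) / 0.00516 = 473.58 s.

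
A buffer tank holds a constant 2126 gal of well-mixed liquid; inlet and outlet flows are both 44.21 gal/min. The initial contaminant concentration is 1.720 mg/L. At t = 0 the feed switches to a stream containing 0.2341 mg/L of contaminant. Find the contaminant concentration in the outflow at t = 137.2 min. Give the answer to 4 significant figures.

Mass balance on the solute (V constant): V dC/dt = Q(C_in − C).
So dC/dt = (C_in − C)/τ with τ = V/Q = 2126/44.21 = 48.0887 min.
Integrating: C(t) = C_in + (C₀ − C_in) e^(−t/τ).
C(137.2) = 0.2341 + (1.720 − 0.2341)·e^(−137.2/48.0887) = 0.2341 + (1.48590)·0.0576674 = 0.319788 mg/L.

0.3198 mg/L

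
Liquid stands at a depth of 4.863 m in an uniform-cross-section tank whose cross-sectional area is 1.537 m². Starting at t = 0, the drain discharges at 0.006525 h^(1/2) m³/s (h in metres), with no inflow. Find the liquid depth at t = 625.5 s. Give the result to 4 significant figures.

A dh/dt = −Q_out = −0.006525 √h.
This is separable: 2 d(√h)/dt = −0.006525/A, so √h = √h₀ − (0.006525/(2A)) t.
√h = √4.863 − 0.006525·625.5/(2·1.537) = 2.20522 − 1.32771 = 0.877509.
h = 0.877509² = 0.770022 m.

0.7700 m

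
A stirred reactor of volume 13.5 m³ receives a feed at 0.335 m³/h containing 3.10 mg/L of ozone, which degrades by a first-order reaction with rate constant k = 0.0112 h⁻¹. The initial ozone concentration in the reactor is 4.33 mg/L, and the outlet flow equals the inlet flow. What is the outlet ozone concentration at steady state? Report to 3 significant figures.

Species balance: V dC/dt = Q C_in − Q C − k V C.
At steady state: 0 = Q C_in − (Q + kV) C_ss, so C_ss = Q C_in/(Q + kV).
C_ss = 0.335·3.10/(0.335 + 0.0112·13.5) = 1.0385/0.48620 = 2.1360 mg/L.

2.14 mg/L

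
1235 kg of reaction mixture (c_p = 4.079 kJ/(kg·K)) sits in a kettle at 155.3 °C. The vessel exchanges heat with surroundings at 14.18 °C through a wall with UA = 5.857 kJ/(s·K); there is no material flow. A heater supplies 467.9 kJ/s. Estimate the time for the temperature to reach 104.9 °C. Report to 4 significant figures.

Heat balance on the well-mixed liquid: M c_p dT/dt = −UA(T − T_amb) + Q̇.
τ = M c_p/UA = 860.093 s; T_ss = T_amb + Q̇/UA = 14.18 + 467.9/5.857 = 94.0673 °C.
T(t) = T_ss + (T₀ − T_ss)e^(−t/τ); set T = 104.9:
t = −τ ln[(T − T_ss)/(T₀ − T_ss)] = −860.093 · ln(0.176910) = 1489.78 s.

1490 s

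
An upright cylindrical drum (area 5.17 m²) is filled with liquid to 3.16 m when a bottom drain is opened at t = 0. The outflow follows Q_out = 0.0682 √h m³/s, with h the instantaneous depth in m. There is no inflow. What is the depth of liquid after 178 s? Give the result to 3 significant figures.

Mass balance (ρ constant): A dh/dt = −0.0682 √h.
Separate and integrate: 2(√h − √h₀) = −(0.0682/A) t.
√h = √3.16 − 0.0682·178/(2·5.17) = 1.7776 − 1.1740 = 0.60360.
h = 0.60360² = 0.36433 m.

0.364 m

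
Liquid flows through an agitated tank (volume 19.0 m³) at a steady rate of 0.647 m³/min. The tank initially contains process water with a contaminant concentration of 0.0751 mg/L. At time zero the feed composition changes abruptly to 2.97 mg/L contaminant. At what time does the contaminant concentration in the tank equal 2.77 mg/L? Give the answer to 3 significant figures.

Accumulation = in − out for the solute gives V dC/dt = Q(C_in − C), so τ = V/Q = 29.366 min.
C(t) = C_in + (C₀ − C_in) e^(−t/τ). Set C = 2.77 and solve for t:
e^(−t/τ) = (C − C_in)/(C₀ − C_in) = (2.77 − 2.97)/(0.0751 − 2.97) = 0.069087
t = −τ ln(…) = 29.366 × 2.6724 = 78.478 min.

78.5 min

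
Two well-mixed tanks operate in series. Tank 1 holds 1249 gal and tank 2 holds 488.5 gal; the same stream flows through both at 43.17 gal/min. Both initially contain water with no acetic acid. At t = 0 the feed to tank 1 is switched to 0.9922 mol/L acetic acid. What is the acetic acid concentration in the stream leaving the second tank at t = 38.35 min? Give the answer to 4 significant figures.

0.5808 mol/L

Time constants: τᵢ = Vᵢ/Q for each well-mixed tank.
τ₁ = 1249/43.17 = 28.9321 min; τ₂ = 488.5/43.17 = 11.3157 min.
Tank 1: C₁ = C_in(1 − e^(−t/τ₁)). Tank 2 (τ₁ ≠ τ₂): C₂ = C_in[1 − (τ₁ e^(−t/τ₁) − τ₂ e^(−t/τ₂))/(τ₁ − τ₂)].
At t = 38.35: e^(−t/τ₁) = 0.265666, e^(−t/τ₂) = 0.0337394.
C₂ = 0.9922·[1 − (28.9321·0.265666 − 11.3157·0.0337394)/(17.6164)] = 0.9922·0.585358 = 0.580793 mol/L.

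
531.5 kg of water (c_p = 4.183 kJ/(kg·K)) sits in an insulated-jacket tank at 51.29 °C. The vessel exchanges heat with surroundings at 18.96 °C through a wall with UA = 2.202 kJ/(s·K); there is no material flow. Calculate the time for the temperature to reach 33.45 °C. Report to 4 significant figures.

Lumped-capacitance energy balance: M c_p dT/dt = UA(T_amb − T).
τ = M c_p/UA = 1009.66 s; T_ss = T_amb = 18.9600 °C.
T(t) = T_ss + (T₀ − T_ss)e^(−t/τ); set T = 33.45:
t = −τ ln[(T − T_ss)/(T₀ − T_ss)] = −1009.66 · ln(0.448191) = 810.287 s.

810.3 s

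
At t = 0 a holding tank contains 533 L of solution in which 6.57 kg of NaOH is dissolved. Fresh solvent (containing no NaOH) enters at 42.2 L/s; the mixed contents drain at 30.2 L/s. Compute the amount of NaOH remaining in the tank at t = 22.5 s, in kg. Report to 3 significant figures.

Let m(t) be the amount of NaOH. Volume: V(t) = V₀ + (Q_in − Q_out) t = 533 + 12.000 t; V(22.5) = 803.00 L.
Species balance (pure solvent in): dm/dt = −Q_out · m/V(t).
Separate: dm/m = −Q_out dt/V(t) ⇒ ln(m/m₀) = −(Q_out/(Q_in−Q_out)) ln(V/V₀).
m = m₀ (V₀/V)^(Q_out/(Q_in−Q_out)) = 6.57 × (533/803.00)^(2.5167) = 2.3422 kg.

2.34 kg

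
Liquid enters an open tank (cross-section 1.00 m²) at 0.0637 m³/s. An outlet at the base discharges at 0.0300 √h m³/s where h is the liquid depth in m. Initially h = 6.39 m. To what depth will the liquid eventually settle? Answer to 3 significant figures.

4.51 m

Mass balance (ρ constant): A dh/dt = Q_in − 0.0300 √h. At steady state dh/dt = 0:
Q_in = 0.0300 √h_ss ⇒ √h_ss = 0.0637/0.0300 = 2.1233.
h_ss = 2.1233² = 4.5085 m. (Since h₀ = 6.39 m > h_ss, the level will fall toward this value.)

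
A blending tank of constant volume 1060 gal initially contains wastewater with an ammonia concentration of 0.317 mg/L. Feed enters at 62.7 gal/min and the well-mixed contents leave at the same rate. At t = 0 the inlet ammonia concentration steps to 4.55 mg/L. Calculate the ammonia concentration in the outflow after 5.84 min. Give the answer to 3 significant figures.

Transient balance on the dissolved component: V dC/dt = Q(C_in − C).
Time constant τ = V/Q = 1060/62.7 = 16.906 min.
Solution: C(t) = C_in + (C₀ − C_in) e^(−t/τ).
C(5.84) = 4.55 + (0.317 − 4.55)·e^(−5.84/16.906) = 4.55 + (-4.2330)·0.70791 = 1.5534 mg/L.

1.55 mg/L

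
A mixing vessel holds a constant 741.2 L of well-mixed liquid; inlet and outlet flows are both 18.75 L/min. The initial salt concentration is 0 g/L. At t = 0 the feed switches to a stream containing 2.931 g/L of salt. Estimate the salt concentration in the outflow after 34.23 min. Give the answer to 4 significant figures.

1.698 g/L

Unsteady species balance (constant V, well mixed): V dC/dt = Q(C_in − C).
So dC/dt = (C_in − C)/τ with τ = V/Q = 741.2/18.75 = 39.5307 min.
This is linear first-order; C(t) = C_in + (C₀ − C_in) e^(−t/τ).
C(34.23) = 2.931 + (0 − 2.931)·e^(−34.23/39.5307) = 2.931 + (-2.93100)·0.420669 = 1.69802 g/L.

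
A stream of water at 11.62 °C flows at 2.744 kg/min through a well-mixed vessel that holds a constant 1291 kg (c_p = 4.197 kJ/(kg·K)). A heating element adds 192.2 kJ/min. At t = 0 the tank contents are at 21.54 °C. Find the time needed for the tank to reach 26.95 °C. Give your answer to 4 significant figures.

Unsteady energy balance on the tank contents: M c_p dT/dt = ṁ c_p (T_in − T) + 192.2.
τ = M/ṁ = 470.481 min; T_ss = T_in + Q̇/(ṁ c_p) = 28.3090 °C.
T(t) = T_ss + (T₀ − T_ss) e^(−t/τ). Set T = 26.95:
e^(−t/τ) = (26.95 − 28.3090)/(21.54 − 28.3090) = 0.200768
t = −470.481 · ln(0.200768) = 755.406 min.

755.4 min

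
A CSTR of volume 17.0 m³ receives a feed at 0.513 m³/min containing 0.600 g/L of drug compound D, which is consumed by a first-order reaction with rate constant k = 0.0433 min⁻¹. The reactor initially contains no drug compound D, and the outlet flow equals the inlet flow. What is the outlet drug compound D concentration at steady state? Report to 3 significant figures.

0.246 g/L

V dC/dt = Q(C_in − C) − k V C.
Steady state (dC/dt = 0): C_ss = Q C_in/(Q + kV) = C_in/(1 + kV/Q).
C_ss = 0.513·0.600/(0.513 + 0.0433·17.0) = 0.30780/1.2491 = 0.24642 g/L.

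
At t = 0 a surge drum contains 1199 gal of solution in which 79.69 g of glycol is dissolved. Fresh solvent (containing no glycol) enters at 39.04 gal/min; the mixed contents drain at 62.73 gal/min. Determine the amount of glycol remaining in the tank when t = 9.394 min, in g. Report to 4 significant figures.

Let m(t) be the amount of glycol. Volume: V(t) = V₀ + (Q_in − Q_out) t = 1199 − 23.6900 t; V(9.394) = 976.456 gal.
Species balance (pure solvent in): dm/dt = −Q_out · m/V(t).
dm/m = −Q_out dt/(V₀ − 23.6900 t); integrating gives ln(m/m₀) = −(Q_out/(Q_in−Q_out)) ln(V/V₀).
m = m₀ (V₀/V)^(Q_out/(Q_in−Q_out)) = 79.69 × (1199/976.456)^(-2.64795) = 46.2696 g.

46.27 g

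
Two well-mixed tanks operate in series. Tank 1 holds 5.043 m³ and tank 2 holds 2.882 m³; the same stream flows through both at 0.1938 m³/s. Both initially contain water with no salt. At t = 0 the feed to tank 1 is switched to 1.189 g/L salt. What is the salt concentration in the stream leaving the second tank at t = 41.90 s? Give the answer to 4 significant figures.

Time constants: τᵢ = Vᵢ/Q for each well-mixed tank.
τ₁ = 5.043/0.1938 = 26.0217 s; τ₂ = 2.882/0.1938 = 14.8710 s.
Tank 1: C₁ = C_in(1 − e^(−t/τ₁)). Tank 2 (τ₁ ≠ τ₂): C₂ = C_in[1 − (τ₁ e^(−t/τ₁) − τ₂ e^(−t/τ₂))/(τ₁ − τ₂)].
At t = 41.90: e^(−t/τ₁) = 0.199848, e^(−t/τ₂) = 0.0597513.
C₂ = 1.189·[1 − (26.0217·0.199848 − 14.8710·0.0597513)/(11.1507)] = 1.189·0.613312 = 0.729228 g/L.

0.7292 g/L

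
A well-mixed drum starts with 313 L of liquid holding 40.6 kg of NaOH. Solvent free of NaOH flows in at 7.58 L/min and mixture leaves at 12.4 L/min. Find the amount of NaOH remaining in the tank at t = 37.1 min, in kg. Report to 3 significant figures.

Let m(t) be the amount of NaOH. Volume: V(t) = V₀ + (Q_in − Q_out) t = 313 − 4.8200 t; V(37.1) = 134.18 L.
No NaOH enters, so dm/dt = −Q_out · (m/V).
Separate: dm/m = −Q_out dt/V(t) ⇒ ln(m/m₀) = −(Q_out/(Q_in−Q_out)) ln(V/V₀).
m = m₀ (V₀/V)^(Q_out/(Q_in−Q_out)) = 40.6 × (313/134.18)^(-2.5726) = 4.5936 kg.

4.59 kg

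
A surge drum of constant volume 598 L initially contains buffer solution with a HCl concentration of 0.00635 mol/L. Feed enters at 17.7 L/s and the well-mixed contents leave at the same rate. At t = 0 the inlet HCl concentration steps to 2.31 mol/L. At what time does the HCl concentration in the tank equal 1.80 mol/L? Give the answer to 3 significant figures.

50.9 s

Transient balance on the dissolved component: V dC/dt = Q(C_in − C), so τ = V/Q = 33.785 s.
C(t) = C_in + (C₀ − C_in) e^(−t/τ). Set C = 1.80 and solve for t:
e^(−t/τ) = (C − C_in)/(C₀ − C_in) = (1.80 − 2.31)/(0.00635 − 2.31) = 0.22139
t = −τ ln(…) = 33.785 × 1.5078 = 50.943 s.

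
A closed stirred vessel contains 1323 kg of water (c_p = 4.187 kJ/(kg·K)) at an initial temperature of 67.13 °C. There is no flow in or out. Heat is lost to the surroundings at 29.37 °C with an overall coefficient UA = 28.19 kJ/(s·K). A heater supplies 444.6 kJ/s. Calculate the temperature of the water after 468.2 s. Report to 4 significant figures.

47.17 °C

First-law balance (no shaft work): M c_p dT/dt = −UA(T − T_amb) + Q̇.
dT/dt = (T_ss − T)/τ with T_ss = T_amb + Q̇/UA = 29.37 + 444.6/28.19 = 45.1416 °C, τ = M c_p/UA = 1323·4.187/28.19 = 196.502 s.
Solution: T(t) = T_ss + (T₀ − T_ss) e^(−t/τ).
T(468.2) = 45.1416 + (21.9884)·0.0923039 = 47.1712 °C.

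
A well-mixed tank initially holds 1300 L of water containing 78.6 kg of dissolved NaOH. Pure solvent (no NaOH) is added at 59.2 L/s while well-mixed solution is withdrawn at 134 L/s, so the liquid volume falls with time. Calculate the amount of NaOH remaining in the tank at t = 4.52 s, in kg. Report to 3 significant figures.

Let m(t) be the amount of NaOH. Volume: V(t) = V₀ + (Q_in − Q_out) t = 1300 − 74.800 t; V(4.52) = 961.90 L.
No NaOH enters, so dm/dt = −Q_out · (m/V).
dm/m = −Q_out dt/(V₀ − 74.800 t); integrating gives ln(m/m₀) = −(Q_out/(Q_in−Q_out)) ln(V/V₀).
m = m₀ (V₀/V)^(Q_out/(Q_in−Q_out)) = 78.6 × (1300/961.90)^(-1.7914) = 45.823 kg.

45.8 kg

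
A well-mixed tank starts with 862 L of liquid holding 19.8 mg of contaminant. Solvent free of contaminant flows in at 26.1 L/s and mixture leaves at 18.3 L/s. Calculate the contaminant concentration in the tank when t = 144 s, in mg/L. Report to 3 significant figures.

Let m(t) be the amount of contaminant. Volume: V(t) = V₀ + (Q_in − Q_out) t = 862 + 7.8000 t; V(144) = 1985.2 L.
Solute balance: dm/dt = 0 − Q_out C = −Q_out m/V(t).
Separate: dm/m = −Q_out dt/V(t) ⇒ ln(m/m₀) = −(Q_out/(Q_in−Q_out)) ln(V/V₀).
m = m₀ (V₀/V)^(Q_out/(Q_in−Q_out)) = 19.8 × (862/1985.2)^(2.3462) = 2.7968 mg.
C = m/V = 2.7968/1985.2 = 0.0014088 mg/L.

0.00141 mg/L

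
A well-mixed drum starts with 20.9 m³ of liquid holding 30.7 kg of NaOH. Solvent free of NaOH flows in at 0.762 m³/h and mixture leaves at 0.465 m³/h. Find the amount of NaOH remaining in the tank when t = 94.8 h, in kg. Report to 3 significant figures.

Let m(t) be the amount of NaOH. Volume: V(t) = V₀ + (Q_in − Q_out) t = 20.9 + 0.29700 t; V(94.8) = 49.056 m³.
No NaOH enters, so dm/dt = −Q_out · (m/V).
Separate: dm/m = −Q_out dt/V(t) ⇒ ln(m/m₀) = −(Q_out/(Q_in−Q_out)) ln(V/V₀).
m = m₀ (V₀/V)^(Q_out/(Q_in−Q_out)) = 30.7 × (20.9/49.056)^(1.5657) = 8.0723 kg.

8.07 kg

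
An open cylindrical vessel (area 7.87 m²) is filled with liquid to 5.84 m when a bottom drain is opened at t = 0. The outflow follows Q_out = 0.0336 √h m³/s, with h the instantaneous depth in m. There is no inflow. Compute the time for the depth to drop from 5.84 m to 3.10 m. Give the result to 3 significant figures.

With no inflow, A dh/dt = −0.0336 √h.
∫ h^(−1/2) dh = −(0.0336/A) ∫ dt, giving 2√h = 2√h₀ − (0.0336/A) t.
t = 2A(√h₀ − √h)/0.0336 = 2·7.87·(√5.84 − √3.10)/0.0336
  = 15.740 × (2.4166 − 1.7607) / 0.0336 = 307.27 s.

307 s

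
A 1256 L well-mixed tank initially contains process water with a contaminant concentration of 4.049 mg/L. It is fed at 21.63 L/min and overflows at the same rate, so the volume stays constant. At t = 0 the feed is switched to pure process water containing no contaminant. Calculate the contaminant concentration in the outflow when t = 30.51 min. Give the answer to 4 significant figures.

Species balance on the tank: V dC/dt = Q(C_in − C).
Time constant τ = V/Q = 1256/21.63 = 58.0675 min.
Solution: C(t) = C_in + (C₀ − C_in) e^(−t/τ).
C(30.51) = 0 + (4.049 − 0)·e^(−30.51/58.0675) = 0 + (4.04900)·0.591305 = 2.39419 mg/L.

2.394 mg/L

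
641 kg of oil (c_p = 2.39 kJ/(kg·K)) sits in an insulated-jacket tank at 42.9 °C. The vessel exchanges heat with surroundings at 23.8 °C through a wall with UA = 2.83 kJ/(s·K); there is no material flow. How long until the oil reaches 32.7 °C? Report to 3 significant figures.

Lumped-capacitance energy balance: M c_p dT/dt = UA(T_amb − T).
τ = M c_p/UA = 541.34 s; T_ss = T_amb = 23.800 °C.
T(t) = T_ss + (T₀ − T_ss)e^(−t/τ); set T = 32.7:
t = −τ ln[(T − T_ss)/(T₀ − T_ss)] = −541.34 · ln(0.46597) = 413.39 s.

413 s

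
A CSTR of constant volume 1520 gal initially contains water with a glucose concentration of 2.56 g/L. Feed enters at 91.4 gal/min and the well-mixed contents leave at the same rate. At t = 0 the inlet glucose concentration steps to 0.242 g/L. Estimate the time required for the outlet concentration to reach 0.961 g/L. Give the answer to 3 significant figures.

Species balance: V dC/dt = Q(C_in − C) ⇒ τ = V/Q = 16.630 min.
C(t) = C_in + (C₀ − C_in) e^(−t/τ). Set C = 0.961 and solve for t:
e^(−t/τ) = (C − C_in)/(C₀ − C_in) = (0.961 − 0.242)/(2.56 − 0.242) = 0.31018
t = −τ ln(…) = 16.630 × 1.1706 = 19.467 min.

19.5 min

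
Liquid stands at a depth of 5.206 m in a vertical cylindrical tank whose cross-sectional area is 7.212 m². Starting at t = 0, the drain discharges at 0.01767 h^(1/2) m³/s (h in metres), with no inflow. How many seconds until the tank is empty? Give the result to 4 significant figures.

With no inflow, A dh/dt = −0.01767 √h.
This is separable: 2 d(√h)/dt = −0.01767/A, so √h = √h₀ − (0.01767/(2A)) t.
Tank is empty when √h = 0: t_empty = 2A√h₀/0.01767.
t_empty = 2·7.212·√5.206/0.01767 = 14.4240·2.28167/0.01767 = 1862.52 s.

1863 s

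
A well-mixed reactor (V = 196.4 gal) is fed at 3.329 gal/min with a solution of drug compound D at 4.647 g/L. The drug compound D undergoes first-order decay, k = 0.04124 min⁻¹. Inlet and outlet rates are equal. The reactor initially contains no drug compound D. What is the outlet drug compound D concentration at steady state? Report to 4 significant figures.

Accumulation = in − out − consumed: V dC/dt = Q C_in − Q C − k V C.
Steady state (dC/dt = 0): C_ss = Q C_in/(Q + kV) = C_in/(1 + kV/Q).
C_ss = 3.329·4.647/(3.329 + 0.04124·196.4) = 15.4699/11.4285 = 1.35362 g/L.

1.354 g/L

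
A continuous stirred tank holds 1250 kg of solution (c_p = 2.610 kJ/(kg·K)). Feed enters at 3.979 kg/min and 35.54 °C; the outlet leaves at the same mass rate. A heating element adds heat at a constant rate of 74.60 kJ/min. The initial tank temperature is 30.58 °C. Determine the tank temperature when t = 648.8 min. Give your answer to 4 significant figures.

41.18 °C

First-law balance (no shaft work): M c_p dT/dt = ṁ c_p (T_in − T) + 74.60.
τ = M/ṁ = 314.149 min; T_ss = T_in + Q̇/(ṁ c_p) = 35.54 + 74.60/(3.979·2.610) = 42.7233 °C.
T approaches T_ss exponentially: T(t) = T_ss + (T₀ − T_ss) e^(−t/τ).
T(648.8) = 42.7233 + (-12.1433)·e^(−648.8/314.149) = 42.7233 + (-12.1433)·0.126785 = 41.1837 °C.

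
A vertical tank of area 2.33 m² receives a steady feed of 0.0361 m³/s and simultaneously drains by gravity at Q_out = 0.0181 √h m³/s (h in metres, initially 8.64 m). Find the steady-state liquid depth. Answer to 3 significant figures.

Unsteady balance on liquid volume: A dh/dt = Q_in − 0.0181 √h. At steady state dh/dt = 0:
Q_in = 0.0181 √h_ss ⇒ √h_ss = 0.0361/0.0181 = 1.9945.
h_ss = 1.9945² = 3.9779 m. (Since h₀ = 8.64 m > h_ss, the level will fall toward this value.)

3.98 m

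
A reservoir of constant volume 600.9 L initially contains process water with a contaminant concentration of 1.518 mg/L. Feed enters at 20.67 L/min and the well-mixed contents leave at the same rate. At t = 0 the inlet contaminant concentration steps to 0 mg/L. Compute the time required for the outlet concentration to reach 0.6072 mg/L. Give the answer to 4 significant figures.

26.64 min

Mass balance on the solute (V constant): V dC/dt = Q(C_in − C), so τ = V/Q = 29.0711 min.
C(t) = C_in + (C₀ − C_in) e^(−t/τ). Set C = 0.6072 and solve for t:
e^(−t/τ) = (C − C_in)/(C₀ − C_in) = (0.6072 − 0)/(1.518 − 0) = 0.400000
t = −τ ln(…) = 29.0711 × 0.916291 = 26.6376 min.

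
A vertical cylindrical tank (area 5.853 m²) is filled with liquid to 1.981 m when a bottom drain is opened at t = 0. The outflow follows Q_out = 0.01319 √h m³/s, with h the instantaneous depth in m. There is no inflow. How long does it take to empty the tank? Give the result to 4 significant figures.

1249 s

With no inflow, A dh/dt = −0.01319 √h.
This is separable: 2 d(√h)/dt = −0.01319/A, so √h = √h₀ − (0.01319/(2A)) t.
Set h = 0: 2√h₀ = (0.01319/A) t_empty ⇒ t_empty = 2A√h₀/0.01319.
t_empty = 2·5.853·√1.981/0.01319 = 11.7060·1.40748/0.01319 = 1249.13 s.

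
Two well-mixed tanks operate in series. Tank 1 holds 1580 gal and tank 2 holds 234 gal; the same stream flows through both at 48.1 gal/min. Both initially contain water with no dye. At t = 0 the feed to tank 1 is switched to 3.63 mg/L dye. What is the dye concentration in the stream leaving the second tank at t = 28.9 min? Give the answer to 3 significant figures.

1.86 mg/L

Time constants: τᵢ = Vᵢ/Q for each well-mixed tank.
τ₁ = 1580/48.1 = 32.848 min; τ₂ = 234/48.1 = 4.8649 min.
Tank 1: C₁ = C_in(1 − e^(−t/τ₁)). Tank 2 (τ₁ ≠ τ₂): C₂ = C_in[1 − (τ₁ e^(−t/τ₁) − τ₂ e^(−t/τ₂))/(τ₁ − τ₂)].
At t = 28.9: e^(−t/τ₁) = 0.41486, e^(−t/τ₂) = 0.0026306.
C₂ = 3.63·[1 − (32.848·0.41486 − 4.8649·0.0026306)/(27.983)] = 3.63·0.51347 = 1.8639 mg/L.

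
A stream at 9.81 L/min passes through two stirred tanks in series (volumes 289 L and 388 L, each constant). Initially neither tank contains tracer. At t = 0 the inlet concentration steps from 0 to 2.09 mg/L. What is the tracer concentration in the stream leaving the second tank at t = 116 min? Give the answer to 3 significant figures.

Species balance on tank i: dCᵢ/dt = (Cᵢ₋₁ − Cᵢ)/τᵢ with τᵢ = Vᵢ/Q.
τ₁ = 289/9.81 = 29.460 min; τ₂ = 388/9.81 = 39.551 min.
Solving the cascade with C₁(0)=C₂(0)=0 gives C₂(t) = C_in[1 − (τ₁ e^(−t/τ₁) − τ₂ e^(−t/τ₂))/(τ₁ − τ₂)].
At t = 116: e^(−t/τ₁) = 0.019495, e^(−t/τ₂) = 0.053243.
C₂ = 2.09·[1 − (29.460·0.019495 − 39.551·0.053243)/(-10.092)] = 2.09·0.84824 = 1.7728 mg/L.

1.77 mg/L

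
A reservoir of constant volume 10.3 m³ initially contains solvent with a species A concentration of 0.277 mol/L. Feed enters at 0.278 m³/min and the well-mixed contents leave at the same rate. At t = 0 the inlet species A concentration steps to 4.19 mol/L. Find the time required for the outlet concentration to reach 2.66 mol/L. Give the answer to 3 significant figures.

Accumulation = in − out for the solute gives V dC/dt = Q(C_in − C), so τ = V/Q = 37.050 min.
C(t) = C_in + (C₀ − C_in) e^(−t/τ). Set C = 2.66 and solve for t:
e^(−t/τ) = (C − C_in)/(C₀ − C_in) = (2.66 − 4.19)/(0.277 − 4.19) = 0.39100
t = −τ ln(…) = 37.050 × 0.93904 = 34.792 min.

34.8 min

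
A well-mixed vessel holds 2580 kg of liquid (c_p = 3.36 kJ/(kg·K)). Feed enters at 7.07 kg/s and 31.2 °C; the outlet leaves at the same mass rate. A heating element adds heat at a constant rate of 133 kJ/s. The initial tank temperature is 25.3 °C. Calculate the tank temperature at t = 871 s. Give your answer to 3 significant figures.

35.7 °C

M c_p dT/dt = ṁ c_p (T_in − T) + Q̇.
τ = M/ṁ = 364.92 s; T_ss = T_in + Q̇/(ṁ c_p) = 31.2 + 133/(7.07·3.36) = 36.799 °C.
Solution: T(t) = T_ss + (T₀ − T_ss) e^(−t/τ).
T(871) = 36.799 + (-11.499)·e^(−871/364.92) = 36.799 + (-11.499)·0.091922 = 35.742 °C.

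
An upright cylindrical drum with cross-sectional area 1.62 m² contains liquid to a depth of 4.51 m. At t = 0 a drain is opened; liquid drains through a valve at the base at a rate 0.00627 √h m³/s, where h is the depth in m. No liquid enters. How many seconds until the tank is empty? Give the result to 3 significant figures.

1100 s

Mass balance (ρ constant): A dh/dt = −0.00627 √h.
This is separable: 2 d(√h)/dt = −0.00627/A, so √h = √h₀ − (0.00627/(2A)) t.
Tank is empty when √h = 0: t_empty = 2A√h₀/0.00627.
t_empty = 2·1.62·√4.51/0.00627 = 3.2400·2.1237/0.00627 = 1097.4 s.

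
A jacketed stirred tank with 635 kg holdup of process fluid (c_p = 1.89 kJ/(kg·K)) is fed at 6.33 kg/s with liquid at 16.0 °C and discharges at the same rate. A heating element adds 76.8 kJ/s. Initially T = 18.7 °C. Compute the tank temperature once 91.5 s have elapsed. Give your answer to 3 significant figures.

20.9 °C

Heat balance on the well-mixed liquid: M c_p dT/dt = ṁ c_p (T_in − T) + 76.8.
τ = M/ṁ = 100.32 s; T_ss = T_in + Q̇/(ṁ c_p) = 16.0 + 76.8/(6.33·1.89) = 22.419 °C.
T approaches T_ss exponentially: T(t) = T_ss + (T₀ − T_ss) e^(−t/τ).
T(91.5) = 22.419 + (-3.7194)·e^(−91.5/100.32) = 22.419 + (-3.7194)·0.40167 = 20.925 °C.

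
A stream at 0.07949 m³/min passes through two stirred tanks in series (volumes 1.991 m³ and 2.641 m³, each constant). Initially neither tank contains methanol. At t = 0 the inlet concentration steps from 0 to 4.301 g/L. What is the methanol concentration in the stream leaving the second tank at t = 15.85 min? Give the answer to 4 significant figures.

0.4526 g/L

Each tank obeys Vᵢ dCᵢ/dt = Q(Cᵢ₋₁ − Cᵢ), so τᵢ = Vᵢ/Q.
τ₁ = 1.991/0.07949 = 25.0472 min; τ₂ = 2.641/0.07949 = 33.2243 min.
Tank 1: C₁ = C_in(1 − e^(−t/τ₁)). Tank 2 (τ₁ ≠ τ₂): C₂ = C_in[1 − (τ₁ e^(−t/τ₁) − τ₂ e^(−t/τ₂))/(τ₁ − τ₂)].
At t = 15.85: e^(−t/τ₁) = 0.531100, e^(−t/τ₂) = 0.620605.
C₂ = 4.301·[1 − (25.0472·0.531100 − 33.2243·0.620605)/(-8.17713)] = 4.301·0.105233 = 0.452605 g/L.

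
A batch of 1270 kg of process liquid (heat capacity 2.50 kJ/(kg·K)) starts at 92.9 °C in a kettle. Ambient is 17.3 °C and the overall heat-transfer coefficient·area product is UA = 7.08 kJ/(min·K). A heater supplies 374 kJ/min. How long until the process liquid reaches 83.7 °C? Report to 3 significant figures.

232 min

First-law balance (no shaft work): M c_p dT/dt = −UA(T − T_amb) + Q̇.
τ = M c_p/UA = 448.45 min; T_ss = T_amb + Q̇/UA = 17.3 + 374/7.08 = 70.125 °C.
T(t) = T_ss + (T₀ − T_ss)e^(−t/τ); set T = 83.7:
t = −τ ln[(T − T_ss)/(T₀ − T_ss)] = −448.45 · ln(0.59605) = 232.04 min.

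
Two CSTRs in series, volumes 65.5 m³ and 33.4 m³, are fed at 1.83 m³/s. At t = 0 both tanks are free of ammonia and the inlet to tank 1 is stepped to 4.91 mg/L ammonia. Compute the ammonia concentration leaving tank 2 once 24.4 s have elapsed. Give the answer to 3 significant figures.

1.18 mg/L

Time constants: τᵢ = Vᵢ/Q for each well-mixed tank.
τ₁ = 65.5/1.83 = 35.792 s; τ₂ = 33.4/1.83 = 18.251 s.
Tank 1: C₁ = C_in(1 − e^(−t/τ₁)). Tank 2 (τ₁ ≠ τ₂): C₂ = C_in[1 − (τ₁ e^(−t/τ₁) − τ₂ e^(−t/τ₂))/(τ₁ − τ₂)].
At t = 24.4: e^(−t/τ₁) = 0.50575, e^(−t/τ₂) = 0.26266.
C₂ = 4.91·[1 − (35.792·0.50575 − 18.251·0.26266)/(17.541)] = 4.91·0.24131 = 1.1849 mg/L.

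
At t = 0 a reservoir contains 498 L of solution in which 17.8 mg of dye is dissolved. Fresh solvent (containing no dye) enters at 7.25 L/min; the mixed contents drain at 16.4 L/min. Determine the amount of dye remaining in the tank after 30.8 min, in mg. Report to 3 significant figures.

Let m(t) be the amount of dye. Volume: V(t) = V₀ + (Q_in − Q_out) t = 498 − 9.1500 t; V(30.8) = 216.18 L.
No dye enters, so dm/dt = −Q_out · (m/V).
dm/m = −Q_out dt/(V₀ − 9.1500 t); integrating gives ln(m/m₀) = −(Q_out/(Q_in−Q_out)) ln(V/V₀).
m = m₀ (V₀/V)^(Q_out/(Q_in−Q_out)) = 17.8 × (498/216.18)^(-1.7923) = 3.9888 mg.

3.99 mg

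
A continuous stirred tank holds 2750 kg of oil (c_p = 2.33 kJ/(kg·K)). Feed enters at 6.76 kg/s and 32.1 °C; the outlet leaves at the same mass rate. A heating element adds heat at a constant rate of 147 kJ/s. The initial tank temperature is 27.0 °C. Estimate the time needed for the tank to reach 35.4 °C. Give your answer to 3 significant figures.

Heat balance on the well-mixed liquid: M c_p dT/dt = ṁ c_p (T_in − T) + 147.
τ = M/ṁ = 406.80 s; T_ss = T_in + Q̇/(ṁ c_p) = 41.433 °C.
T(t) = T_ss + (T₀ − T_ss) e^(−t/τ). Set T = 35.4:
e^(−t/τ) = (35.4 − 41.433)/(27.0 − 41.433) = 0.41799
t = −406.80 · ln(0.41799) = 354.85 s.

355 s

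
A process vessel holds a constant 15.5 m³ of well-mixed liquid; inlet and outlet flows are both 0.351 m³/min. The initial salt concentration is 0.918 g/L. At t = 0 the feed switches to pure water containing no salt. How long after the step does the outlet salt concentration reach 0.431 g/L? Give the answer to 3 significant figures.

Unsteady species balance (constant V, well mixed): V dC/dt = Q(C_in − C), so τ = V/Q = 44.160 min.
C(t) = C_in + (C₀ − C_in) e^(−t/τ). Set C = 0.431 and solve for t:
e^(−t/τ) = (C − C_in)/(C₀ − C_in) = (0.431 − 0)/(0.918 − 0) = 0.46950
t = −τ ln(…) = 44.160 × 0.75609 = 33.389 min.

33.4 min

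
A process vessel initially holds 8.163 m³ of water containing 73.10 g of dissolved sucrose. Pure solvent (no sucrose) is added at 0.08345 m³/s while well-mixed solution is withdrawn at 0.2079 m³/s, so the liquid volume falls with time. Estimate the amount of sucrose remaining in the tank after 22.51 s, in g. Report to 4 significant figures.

Let m(t) be the amount of sucrose. Volume: V(t) = V₀ + (Q_in − Q_out) t = 8.163 − 0.124450 t; V(22.51) = 5.36163 m³.
Solute balance: dm/dt = 0 − Q_out C = −Q_out m/V(t).
Separate: dm/m = −Q_out dt/V(t) ⇒ ln(m/m₀) = −(Q_out/(Q_in−Q_out)) ln(V/V₀).
m = m₀ (V₀/V)^(Q_out/(Q_in−Q_out)) = 73.10 × (8.163/5.36163)^(-1.67055) = 36.2204 g.

36.22 g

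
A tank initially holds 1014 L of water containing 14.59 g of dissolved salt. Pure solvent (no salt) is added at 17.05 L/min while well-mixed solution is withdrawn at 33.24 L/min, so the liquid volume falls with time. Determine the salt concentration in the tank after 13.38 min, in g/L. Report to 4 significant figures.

Total volume: dV/dt = Q_in − Q_out = -16.1900 L/min, so V(t) = 1014 − 16.1900 t and V(13.38) = 797.378 L.
Solute balance: dm/dt = 0 − Q_out C = −Q_out m/V(t).
Separate: dm/m = −Q_out dt/V(t) ⇒ ln(m/m₀) = −(Q_out/(Q_in−Q_out)) ln(V/V₀).
m = m₀ (V₀/V)^(Q_out/(Q_in−Q_out)) = 14.59 × (1014/797.378)^(-2.05312) = 8.90766 g.
C = m/V = 8.90766/797.378 = 0.0111712 g/L.

0.01117 g/L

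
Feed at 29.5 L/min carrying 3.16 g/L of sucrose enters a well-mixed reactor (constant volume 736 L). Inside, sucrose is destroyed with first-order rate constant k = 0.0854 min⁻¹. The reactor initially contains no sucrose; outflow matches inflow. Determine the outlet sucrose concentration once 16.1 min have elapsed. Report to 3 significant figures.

V dC/dt = Q(C_in − C) − k V C.
dC/dt = (Q/V) C_in − (Q/V + k) C; effective rate a = Q/V + k = 0.040082 + 0.0854 = 0.12548 min⁻¹.
C_ss = Q C_in/(Q + kV) = 1.0094 g/L; C(t) = C_ss + (C₀ − C_ss) e^(−a t).
C(16.1) = 1.0094 + (-1.0094)·e^(−0.12548·16.1) = 1.0094 + (-1.0094)·0.13262 = 0.87551 g/L.

0.876 g/L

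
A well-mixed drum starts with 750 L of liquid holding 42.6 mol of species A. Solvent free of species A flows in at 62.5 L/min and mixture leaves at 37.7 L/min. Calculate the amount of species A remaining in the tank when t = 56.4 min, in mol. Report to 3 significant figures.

Let m(t) be the amount of species A. Volume: V(t) = V₀ + (Q_in − Q_out) t = 750 + 24.800 t; V(56.4) = 2148.7 L.
Solute balance: dm/dt = 0 − Q_out C = −Q_out m/V(t).
Separate: dm/m = −Q_out dt/V(t) ⇒ ln(m/m₀) = −(Q_out/(Q_in−Q_out)) ln(V/V₀).
m = m₀ (V₀/V)^(Q_out/(Q_in−Q_out)) = 42.6 × (750/2148.7)^(1.5202) = 8.6003 mol.

8.60 mol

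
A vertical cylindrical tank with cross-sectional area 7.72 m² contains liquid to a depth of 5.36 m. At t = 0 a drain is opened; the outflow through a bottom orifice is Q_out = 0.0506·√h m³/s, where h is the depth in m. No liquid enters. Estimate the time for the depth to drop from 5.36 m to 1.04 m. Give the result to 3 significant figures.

395 s

A dh/dt = −Q_out = −0.0506 √h.
This is separable: 2 d(√h)/dt = −0.0506/A, so √h = √h₀ − (0.0506/(2A)) t.
t = 2A(√h₀ − √h)/0.0506 = 2·7.72·(√5.36 − √1.04)/0.0506
  = 15.440 × (2.3152 − 1.0198) / 0.0506 = 395.27 s.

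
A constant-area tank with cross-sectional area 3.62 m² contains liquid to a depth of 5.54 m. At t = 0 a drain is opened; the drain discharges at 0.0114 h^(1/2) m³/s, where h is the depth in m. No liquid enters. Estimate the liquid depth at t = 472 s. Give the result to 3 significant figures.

2.59 m

A dh/dt = −Q_out = −0.0114 √h.
Separate and integrate: 2(√h − √h₀) = −(0.0114/A) t.
√h = √5.54 − 0.0114·472/(2·3.62) = 2.3537 − 0.74320 = 1.6105.
h = 1.6105² = 2.5938 m.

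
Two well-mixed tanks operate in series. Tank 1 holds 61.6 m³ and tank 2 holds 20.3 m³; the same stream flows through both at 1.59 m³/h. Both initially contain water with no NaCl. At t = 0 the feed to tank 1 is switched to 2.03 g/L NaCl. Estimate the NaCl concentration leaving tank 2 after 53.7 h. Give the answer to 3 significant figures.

1.29 g/L

Time constants: τᵢ = Vᵢ/Q for each well-mixed tank.
τ₁ = 61.6/1.59 = 38.742 h; τ₂ = 20.3/1.59 = 12.767 h.
Tank 1: C₁ = C_in(1 − e^(−t/τ₁)). Tank 2 (τ₁ ≠ τ₂): C₂ = C_in[1 − (τ₁ e^(−t/τ₁) − τ₂ e^(−t/τ₂))/(τ₁ − τ₂)].
At t = 53.7: e^(−t/τ₁) = 0.25005, e^(−t/τ₂) = 0.014905.
C₂ = 2.03·[1 − (38.742·0.25005 − 12.767·0.014905)/(25.975)] = 2.03·0.63437 = 1.2878 g/L.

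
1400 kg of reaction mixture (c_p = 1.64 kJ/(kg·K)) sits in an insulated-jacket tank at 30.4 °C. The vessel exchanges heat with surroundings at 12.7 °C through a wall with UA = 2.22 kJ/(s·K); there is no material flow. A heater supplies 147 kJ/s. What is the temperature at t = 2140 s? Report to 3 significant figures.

Lumped-capacitance energy balance: M c_p dT/dt = UA(T_amb − T) + Q̇.
dT/dt = (T_ss − T)/τ with T_ss = T_amb + Q̇/UA = 12.7 + 147/2.22 = 78.916 °C, τ = M c_p/UA = 1400·1.64/2.22 = 1034.2 s.
T approaches T_ss exponentially: T(t) = T_ss + (T₀ − T_ss) e^(−t/τ).
T(2140) = 78.916 + (-48.516)·0.12629 = 72.789 °C.

72.8 °C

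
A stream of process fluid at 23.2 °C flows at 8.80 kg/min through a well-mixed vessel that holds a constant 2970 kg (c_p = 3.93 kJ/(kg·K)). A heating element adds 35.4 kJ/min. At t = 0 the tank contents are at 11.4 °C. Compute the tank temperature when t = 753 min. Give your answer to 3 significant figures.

M c_p dT/dt = ṁ c_p (T_in − T) + Q̇.
Rearrange: dT/dt = (T_ss − T)/τ with τ = M/ṁ = 337.50 min and T_ss = T_in + Q̇/(ṁ c_p) = 24.224 °C.
Integrating: T(t) = T_ss + (T₀ − T_ss) e^(−t/τ).
T(753) = 24.224 + (-12.824)·e^(−753/337.50) = 24.224 + (-12.824)·0.10741 = 22.846 °C.

22.8 °C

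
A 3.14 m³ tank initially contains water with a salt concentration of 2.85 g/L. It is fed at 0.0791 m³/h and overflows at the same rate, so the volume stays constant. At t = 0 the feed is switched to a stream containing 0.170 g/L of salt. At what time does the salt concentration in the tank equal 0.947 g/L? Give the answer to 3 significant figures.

Mass balance on the solute (V constant): V dC/dt = Q(C_in − C), so τ = V/Q = 39.697 h.
C(t) = C_in + (C₀ − C_in) e^(−t/τ). Set C = 0.947 and solve for t:
e^(−t/τ) = (C − C_in)/(C₀ − C_in) = (0.947 − 0.170)/(2.85 − 0.170) = 0.28993
t = −τ ln(…) = 39.697 × 1.2381 = 49.150 h.

49.1 h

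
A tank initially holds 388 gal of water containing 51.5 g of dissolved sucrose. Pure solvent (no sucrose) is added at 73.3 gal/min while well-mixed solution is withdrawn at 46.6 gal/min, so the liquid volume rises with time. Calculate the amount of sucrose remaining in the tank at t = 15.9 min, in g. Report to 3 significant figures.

14.2 g

Let m(t) be the amount of sucrose. Volume: V(t) = V₀ + (Q_in − Q_out) t = 388 + 26.700 t; V(15.9) = 812.53 gal.
Solute balance: dm/dt = 0 − Q_out C = −Q_out m/V(t).
Separate: dm/m = −Q_out dt/V(t) ⇒ ln(m/m₀) = −(Q_out/(Q_in−Q_out)) ln(V/V₀).
m = m₀ (V₀/V)^(Q_out/(Q_in−Q_out)) = 51.5 × (388/812.53)^(1.7453) = 14.176 g.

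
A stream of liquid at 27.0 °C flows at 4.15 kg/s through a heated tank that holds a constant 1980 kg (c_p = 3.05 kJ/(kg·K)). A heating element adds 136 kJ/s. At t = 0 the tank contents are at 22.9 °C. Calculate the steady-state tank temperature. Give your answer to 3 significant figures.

37.7 °C

M c_p dT/dt = ṁ c_p (T_in − T) + Q̇.
At steady state dT/dt = 0 ⇒ T_ss = T_in + Q̇/(ṁ c_p) = 27.0 + 136/(4.15·3.05) = 37.745 °C.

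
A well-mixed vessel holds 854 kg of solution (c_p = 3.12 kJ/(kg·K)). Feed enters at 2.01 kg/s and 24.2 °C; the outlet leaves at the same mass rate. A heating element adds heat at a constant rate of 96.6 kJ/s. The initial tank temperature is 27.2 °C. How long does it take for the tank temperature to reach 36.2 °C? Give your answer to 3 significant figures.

549 s

Heat balance on the well-mixed liquid: M c_p dT/dt = ṁ c_p (T_in − T) + 96.6.
τ = M/ṁ = 424.88 s; T_ss = T_in + Q̇/(ṁ c_p) = 39.604 °C.
T(t) = T_ss + (T₀ − T_ss) e^(−t/τ). Set T = 36.2:
e^(−t/τ) = (36.2 − 39.604)/(27.2 − 39.604) = 0.27441
t = −424.88 · ln(0.27441) = 549.42 s.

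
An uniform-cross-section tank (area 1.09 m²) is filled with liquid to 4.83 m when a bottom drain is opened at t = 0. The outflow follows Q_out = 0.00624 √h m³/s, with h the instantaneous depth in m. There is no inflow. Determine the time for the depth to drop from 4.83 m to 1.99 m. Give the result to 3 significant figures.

275 s

With no inflow, A dh/dt = −0.00624 √h.
Separate and integrate: 2(√h − √h₀) = −(0.00624/A) t.
t = 2A(√h₀ − √h)/0.00624 = 2·1.09·(√4.83 − √1.99)/0.00624
  = 2.1800 × (2.1977 − 1.4107) / 0.00624 = 274.96 s.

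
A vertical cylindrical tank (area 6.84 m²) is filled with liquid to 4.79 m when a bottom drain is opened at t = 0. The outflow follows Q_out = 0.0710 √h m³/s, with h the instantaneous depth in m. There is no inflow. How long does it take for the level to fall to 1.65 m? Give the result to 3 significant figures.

A dh/dt = −Q_out = −0.0710 √h.
∫ h^(−1/2) dh = −(0.0710/A) ∫ dt, giving 2√h = 2√h₀ − (0.0710/A) t.
t = 2A(√h₀ − √h)/0.0710 = 2·6.84·(√4.79 − √1.65)/0.0710
  = 13.680 × (2.1886 − 1.2845) / 0.0710 = 174.20 s.

174 s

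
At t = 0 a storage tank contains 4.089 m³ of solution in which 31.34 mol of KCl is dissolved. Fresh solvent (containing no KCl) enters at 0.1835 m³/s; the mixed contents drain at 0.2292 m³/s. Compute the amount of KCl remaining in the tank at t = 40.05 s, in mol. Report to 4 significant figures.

Total volume: dV/dt = Q_in − Q_out = -0.0457000 m³/s, so V(t) = 4.089 − 0.0457000 t and V(40.05) = 2.25872 m³.
Species balance (pure solvent in): dm/dt = −Q_out · m/V(t).
dm/m = −Q_out dt/(V₀ − 0.0457000 t); integrating gives ln(m/m₀) = −(Q_out/(Q_in−Q_out)) ln(V/V₀).
m = m₀ (V₀/V)^(Q_out/(Q_in−Q_out)) = 31.34 × (4.089/2.25872)^(-5.01532) = 1.59725 mol.

1.597 mol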